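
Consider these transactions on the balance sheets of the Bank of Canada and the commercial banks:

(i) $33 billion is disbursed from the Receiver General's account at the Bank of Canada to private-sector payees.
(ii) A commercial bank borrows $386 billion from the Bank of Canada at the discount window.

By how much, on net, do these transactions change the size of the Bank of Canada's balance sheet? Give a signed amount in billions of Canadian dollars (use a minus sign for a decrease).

Bank of Canada balance sheet:
  Assets:      Loans to banks +$386B
  Liabilities: Bank reserves +$419B, Government deposits −$33B
Change in total Bank of Canada assets = +$386 billion.

+$386 billion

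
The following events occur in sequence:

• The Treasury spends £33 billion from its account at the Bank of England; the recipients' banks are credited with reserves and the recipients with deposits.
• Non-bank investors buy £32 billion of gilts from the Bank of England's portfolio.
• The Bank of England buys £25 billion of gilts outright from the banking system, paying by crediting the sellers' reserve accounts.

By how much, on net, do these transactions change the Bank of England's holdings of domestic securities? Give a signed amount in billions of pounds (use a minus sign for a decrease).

-£7 billion

Bank of England balance sheet:
  Assets:      Securities −£7B
  Liabilities: Bank reserves +£26B, Government deposits −£33B
So the change in the Bank of England's holdings of domestic securities is -£7 billion.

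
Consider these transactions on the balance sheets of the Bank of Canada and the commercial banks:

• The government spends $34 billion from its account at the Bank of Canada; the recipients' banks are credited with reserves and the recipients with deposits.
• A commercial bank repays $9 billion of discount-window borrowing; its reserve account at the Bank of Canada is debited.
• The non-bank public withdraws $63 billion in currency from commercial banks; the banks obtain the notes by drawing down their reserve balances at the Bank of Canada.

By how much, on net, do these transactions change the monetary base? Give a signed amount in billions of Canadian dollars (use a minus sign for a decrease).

Government spending $34 billion: a non-base liability converts back to reserves → +$34B.
Discount-window repayment $9 billion: Bank of Canada balance sheet contracts → −$9B.
Currency withdrawal $63 billion: just a shift between currency and reserves — both are base money → 0.
Net: 34 − 9 + 0 = +$25 billion.

+$25 billion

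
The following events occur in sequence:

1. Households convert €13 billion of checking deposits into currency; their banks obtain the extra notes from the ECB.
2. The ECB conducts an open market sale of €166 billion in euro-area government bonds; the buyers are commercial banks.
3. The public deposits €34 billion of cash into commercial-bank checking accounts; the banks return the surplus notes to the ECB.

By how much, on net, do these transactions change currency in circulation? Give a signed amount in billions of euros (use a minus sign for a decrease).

ECB balance sheet:
  Assets:      Securities −€166B
  Liabilities: Bank reserves −€145B, Currency in circulation −€21B
So the change in currency in circulation is -€21 billion.

-€21 billion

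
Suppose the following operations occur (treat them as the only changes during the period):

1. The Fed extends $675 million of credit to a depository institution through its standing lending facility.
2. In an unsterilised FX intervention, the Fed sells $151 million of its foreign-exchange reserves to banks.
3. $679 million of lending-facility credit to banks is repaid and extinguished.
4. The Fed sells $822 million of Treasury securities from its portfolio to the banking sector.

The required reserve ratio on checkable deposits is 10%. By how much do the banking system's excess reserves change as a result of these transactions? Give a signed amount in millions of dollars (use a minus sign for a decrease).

Discount-window loan $675 million: reserves +$675M, deposits 0.
FX sale $151 million: reserves −$151M, deposits 0.
Discount-window repayment $679 million: reserves −$679M, deposits 0.
OMO sale (to banks) $822 million: reserves −$822M, deposits 0.
Totals: Δreserves = −$977M, Δdeposits = 0.
Δrequired reserves = 10% × 0 = 0.
Δexcess reserves = Δreserves − Δrequired = −$977M − (0) = -$977 million.

-$977 million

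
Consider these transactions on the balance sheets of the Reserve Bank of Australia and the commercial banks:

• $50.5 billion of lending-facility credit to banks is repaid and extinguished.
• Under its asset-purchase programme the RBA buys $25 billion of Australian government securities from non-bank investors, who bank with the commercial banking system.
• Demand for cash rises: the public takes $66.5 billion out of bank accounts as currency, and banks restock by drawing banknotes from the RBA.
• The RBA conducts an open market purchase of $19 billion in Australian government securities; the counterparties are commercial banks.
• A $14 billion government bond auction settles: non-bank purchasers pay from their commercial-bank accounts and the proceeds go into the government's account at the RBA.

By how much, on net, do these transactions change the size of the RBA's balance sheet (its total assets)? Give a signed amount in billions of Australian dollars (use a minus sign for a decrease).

-$6.5 billion

RBA balance sheet:
  Assets:      Securities +$44B, Loans to banks −$50.5B
  Liabilities: Bank reserves −$87B, Currency in circulation +$66.5B, Government deposits +$14B
Commercial banking system:
  Assets:      Reserves at CB −$87B, Securities −$19B
  Liabilities: Checkable deposits −$55.5B, Borrowings from CB −$50.5B
Change in total RBA assets = -$6.5 billion.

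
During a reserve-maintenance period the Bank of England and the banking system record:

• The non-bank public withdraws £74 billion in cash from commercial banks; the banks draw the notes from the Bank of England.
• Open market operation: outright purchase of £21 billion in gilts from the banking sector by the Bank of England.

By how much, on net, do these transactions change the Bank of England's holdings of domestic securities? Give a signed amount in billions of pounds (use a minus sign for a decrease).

+£21 billion

Bank of England balance sheet:
  Assets:      Securities +£21B
  Liabilities: Bank reserves −£53B, Currency in circulation +£74B
Commercial banking system:
  Assets:      Reserves at CB −£53B, Securities −£21B
  Liabilities: Checkable deposits −£74B
So the change in the Bank of England's holdings of domestic securities is +£21 billion.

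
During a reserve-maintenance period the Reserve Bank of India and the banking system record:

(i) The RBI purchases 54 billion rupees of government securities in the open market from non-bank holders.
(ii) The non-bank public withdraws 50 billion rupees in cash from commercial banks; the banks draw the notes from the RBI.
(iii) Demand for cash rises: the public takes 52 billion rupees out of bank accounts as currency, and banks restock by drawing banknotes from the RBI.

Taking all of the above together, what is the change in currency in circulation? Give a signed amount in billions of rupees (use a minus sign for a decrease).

Asset purchase (from non-banks) 54 billion rupees: no currency enters or leaves circulation → 0.
Currency withdrawal 50 billion rupees: notes leave the central bank → +50B.
Currency withdrawal 52 billion rupees: notes leave the central bank → +52B.
Net: 0 + 50 + 52 = +102 billion.

+102 billion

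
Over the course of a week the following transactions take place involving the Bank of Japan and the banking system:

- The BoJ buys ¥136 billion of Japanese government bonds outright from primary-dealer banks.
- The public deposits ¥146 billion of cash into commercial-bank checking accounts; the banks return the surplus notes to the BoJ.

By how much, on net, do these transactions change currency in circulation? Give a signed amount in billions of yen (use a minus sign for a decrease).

-¥146 billion

BoJ balance sheet:
  Assets:      Securities +¥136B
  Liabilities: Bank reserves +¥282B, Currency in circulation −¥146B
Commercial banking system:
  Assets:      Reserves at CB +¥282B, Securities −¥136B
  Liabilities: Checkable deposits +¥146B
So the change in currency in circulation is -¥146 billion.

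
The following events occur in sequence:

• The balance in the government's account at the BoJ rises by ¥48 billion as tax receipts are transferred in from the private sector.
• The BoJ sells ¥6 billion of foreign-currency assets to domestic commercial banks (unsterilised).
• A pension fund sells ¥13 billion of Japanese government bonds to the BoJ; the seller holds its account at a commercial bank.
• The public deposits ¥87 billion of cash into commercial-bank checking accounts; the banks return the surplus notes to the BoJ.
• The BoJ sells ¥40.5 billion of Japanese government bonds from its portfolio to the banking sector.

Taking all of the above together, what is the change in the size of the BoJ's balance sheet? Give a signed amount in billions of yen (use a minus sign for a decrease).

Government account inflow ¥48 billion: only the composition of liabilities changes → 0.
FX sale ¥6 billion: a BoJ asset is shed → −¥6B.
Asset purchase (from non-banks) ¥13 billion: a BoJ asset is acquired → +¥13B.
Currency deposit ¥87 billion: only the composition of liabilities changes → 0.
OMO sale (to banks) ¥40.5 billion: a BoJ asset is shed → −¥40.5B.
Net: 0 − 6 + 13 + 0 − 40.5 = -¥33.5 billion.

-¥33.5 billion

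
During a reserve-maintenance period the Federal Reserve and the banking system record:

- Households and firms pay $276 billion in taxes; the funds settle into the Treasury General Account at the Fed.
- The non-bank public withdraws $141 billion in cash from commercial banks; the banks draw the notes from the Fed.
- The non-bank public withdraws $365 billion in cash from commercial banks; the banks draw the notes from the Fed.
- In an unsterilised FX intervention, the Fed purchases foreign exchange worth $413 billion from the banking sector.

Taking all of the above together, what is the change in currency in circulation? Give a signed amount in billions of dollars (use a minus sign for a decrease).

+$506 billion

Fed balance sheet:
  Assets:      Foreign assets +$413B
  Liabilities: Bank reserves −$369B, Currency in circulation +$506B, Government deposits +$276B
So the change in currency in circulation is +$506 billion.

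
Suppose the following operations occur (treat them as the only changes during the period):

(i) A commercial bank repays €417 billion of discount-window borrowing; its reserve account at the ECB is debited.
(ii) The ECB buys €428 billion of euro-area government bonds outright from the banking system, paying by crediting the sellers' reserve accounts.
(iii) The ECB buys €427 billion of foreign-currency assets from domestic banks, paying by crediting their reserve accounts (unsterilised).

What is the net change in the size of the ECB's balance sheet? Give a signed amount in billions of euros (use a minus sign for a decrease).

ECB balance sheet:
  Assets:      Securities +€428B, Loans to banks −€417B, Foreign assets +€427B
  Liabilities: Bank reserves +€438B
Commercial banking system:
  Assets:      Reserves at CB +€438B, Securities −€428B, Foreign assets −€427B
  Liabilities: Borrowings from CB −€417B
Change in total ECB assets = +€438 billion.

+€438 billion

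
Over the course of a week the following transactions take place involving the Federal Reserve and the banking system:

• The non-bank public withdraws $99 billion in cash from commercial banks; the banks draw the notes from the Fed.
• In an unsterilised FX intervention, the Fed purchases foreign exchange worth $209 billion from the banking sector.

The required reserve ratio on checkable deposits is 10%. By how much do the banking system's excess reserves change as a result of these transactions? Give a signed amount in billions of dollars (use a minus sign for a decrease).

+$119.9 billion

Currency withdrawal $99 billion: reserves −$99B, deposits −$99B.
FX purchase $209 billion: reserves +$209B, deposits 0.
Totals: Δreserves = +$110B, Δdeposits = −$99B.
Δrequired reserves = 10% × −$99B = −$9.9B.
Δexcess reserves = Δreserves − Δrequired = +$110B − (−$9.9B) = +$119.9 billion.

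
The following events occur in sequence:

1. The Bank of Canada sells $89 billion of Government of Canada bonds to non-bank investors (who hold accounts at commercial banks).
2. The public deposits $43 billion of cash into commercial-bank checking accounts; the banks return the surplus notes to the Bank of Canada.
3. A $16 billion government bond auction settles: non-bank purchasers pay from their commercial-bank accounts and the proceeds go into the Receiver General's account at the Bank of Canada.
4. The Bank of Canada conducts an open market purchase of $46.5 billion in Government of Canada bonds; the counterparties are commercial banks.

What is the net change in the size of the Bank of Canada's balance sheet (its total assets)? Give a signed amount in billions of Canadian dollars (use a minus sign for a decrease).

-$42.5 billion

Bank of Canada balance sheet:
  Assets:      Securities −$42.5B
  Liabilities: Bank reserves −$15.5B, Currency in circulation −$43B, Government deposits +$16B
Commercial banking system:
  Assets:      Reserves at CB −$15.5B, Securities −$46.5B
  Liabilities: Checkable deposits −$62B
Change in total Bank of Canada assets = -$42.5 billion.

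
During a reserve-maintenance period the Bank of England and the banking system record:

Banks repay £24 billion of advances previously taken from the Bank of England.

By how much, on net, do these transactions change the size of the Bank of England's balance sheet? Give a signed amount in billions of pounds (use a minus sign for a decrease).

-£24 billion

Discount-window repayment £24 billion: a Bank of England asset is shed → −£24B.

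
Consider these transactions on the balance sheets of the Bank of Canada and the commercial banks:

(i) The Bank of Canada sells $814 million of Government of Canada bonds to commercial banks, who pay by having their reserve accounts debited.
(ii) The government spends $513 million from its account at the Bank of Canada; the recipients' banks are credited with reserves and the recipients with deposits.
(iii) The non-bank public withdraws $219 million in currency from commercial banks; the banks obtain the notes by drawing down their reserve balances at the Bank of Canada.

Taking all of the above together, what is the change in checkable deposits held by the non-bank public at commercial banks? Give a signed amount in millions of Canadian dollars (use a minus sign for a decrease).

+$294 million

Bank of Canada balance sheet:
  Assets:      Securities −$814M
  Liabilities: Bank reserves −$520M, Currency in circulation +$219M, Government deposits −$513M
Commercial banking system:
  Assets:      Reserves at CB −$520M, Securities +$814M
  Liabilities: Checkable deposits +$294M
So the change in checkable deposits held by the non-bank public at commercial banks is +$294 million.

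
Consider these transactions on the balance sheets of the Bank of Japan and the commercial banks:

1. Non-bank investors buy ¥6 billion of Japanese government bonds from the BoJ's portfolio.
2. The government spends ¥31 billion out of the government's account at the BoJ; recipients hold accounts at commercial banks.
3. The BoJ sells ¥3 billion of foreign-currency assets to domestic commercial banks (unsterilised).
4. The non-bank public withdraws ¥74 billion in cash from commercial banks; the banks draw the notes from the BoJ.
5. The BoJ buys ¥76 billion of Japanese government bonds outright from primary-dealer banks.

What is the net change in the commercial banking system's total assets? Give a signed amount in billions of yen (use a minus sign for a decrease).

Asset sale (to non-banks) ¥6 billion: bank balance sheets shrink → −¥6B.
Government spending ¥31 billion: bank balance sheets expand → +¥31B.
FX sale ¥3 billion: just an asset swap on bank balance sheets → 0.
Currency withdrawal ¥74 billion: bank balance sheets shrink → −¥74B.
OMO purchase (from banks) ¥76 billion: just an asset swap on bank balance sheets → 0.
Net: −6 + 31 + 0 − 74 + 0 = -¥49 billion.

-¥49 billion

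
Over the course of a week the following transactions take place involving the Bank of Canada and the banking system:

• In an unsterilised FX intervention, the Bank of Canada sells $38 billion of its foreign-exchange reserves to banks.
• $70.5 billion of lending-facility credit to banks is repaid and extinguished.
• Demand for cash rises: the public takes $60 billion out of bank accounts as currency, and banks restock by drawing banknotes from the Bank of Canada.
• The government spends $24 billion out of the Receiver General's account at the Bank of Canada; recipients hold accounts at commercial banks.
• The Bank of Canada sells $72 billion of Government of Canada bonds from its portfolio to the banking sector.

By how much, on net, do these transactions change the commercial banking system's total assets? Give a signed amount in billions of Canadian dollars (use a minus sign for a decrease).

-$106.5 billion

FX sale $38 billion: just an asset swap on bank balance sheets → 0.
Discount-window repayment $70.5 billion: bank balance sheets shrink → −$70.5B.
Currency withdrawal $60 billion: bank balance sheets shrink → −$60B.
Government spending $24 billion: bank balance sheets expand → +$24B.
OMO sale (to banks) $72 billion: just an asset swap on bank balance sheets → 0.
Net: 0 − 70.5 − 60 + 24 + 0 = -$106.5 billion.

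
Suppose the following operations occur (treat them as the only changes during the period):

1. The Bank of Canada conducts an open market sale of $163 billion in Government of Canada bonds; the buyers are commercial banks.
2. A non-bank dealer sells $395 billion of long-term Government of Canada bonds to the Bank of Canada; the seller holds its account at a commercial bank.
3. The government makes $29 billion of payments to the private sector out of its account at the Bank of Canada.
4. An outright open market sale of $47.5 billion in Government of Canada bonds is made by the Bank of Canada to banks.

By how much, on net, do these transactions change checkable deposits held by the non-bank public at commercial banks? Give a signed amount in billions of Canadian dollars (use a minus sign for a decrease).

+$424 billion

Bank of Canada balance sheet:
  Assets:      Securities +$184.5B
  Liabilities: Bank reserves +$213.5B, Government deposits −$29B
Commercial banking system:
  Assets:      Reserves at CB +$213.5B, Securities +$210.5B
  Liabilities: Checkable deposits +$424B
So the change in checkable deposits held by the non-bank public at commercial banks is +$424 billion.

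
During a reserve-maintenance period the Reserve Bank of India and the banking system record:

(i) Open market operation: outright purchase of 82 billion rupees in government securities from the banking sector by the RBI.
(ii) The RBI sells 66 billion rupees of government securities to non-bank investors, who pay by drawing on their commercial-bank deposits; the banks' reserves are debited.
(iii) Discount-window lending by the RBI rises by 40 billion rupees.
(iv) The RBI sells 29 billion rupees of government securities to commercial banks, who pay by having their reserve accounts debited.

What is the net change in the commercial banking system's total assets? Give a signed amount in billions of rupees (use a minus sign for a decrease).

RBI balance sheet:
  Assets:      Securities −13B, Loans to banks +40B
  Liabilities: Bank reserves +27B
Commercial banking system:
  Assets:      Reserves at CB +27B, Securities −53B
  Liabilities: Checkable deposits −66B, Borrowings from CB +40B
Change in total bank assets = -26 billion.

-26 billion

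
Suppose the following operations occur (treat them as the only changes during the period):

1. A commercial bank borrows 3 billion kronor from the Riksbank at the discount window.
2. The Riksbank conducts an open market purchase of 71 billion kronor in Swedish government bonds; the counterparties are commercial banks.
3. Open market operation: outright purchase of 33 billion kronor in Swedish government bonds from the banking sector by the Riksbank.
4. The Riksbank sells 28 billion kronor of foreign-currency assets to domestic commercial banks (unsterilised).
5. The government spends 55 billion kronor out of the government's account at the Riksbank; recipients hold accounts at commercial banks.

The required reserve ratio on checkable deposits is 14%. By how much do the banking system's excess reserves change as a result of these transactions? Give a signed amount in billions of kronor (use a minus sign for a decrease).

Discount-window loan 3 billion kronor: reserves +3B, deposits 0.
OMO purchase (from banks) 71 billion kronor: reserves +71B, deposits 0.
OMO purchase (from banks) 33 billion kronor: reserves +33B, deposits 0.
FX sale 28 billion kronor: reserves −28B, deposits 0.
Government spending 55 billion kronor: reserves +55B, deposits +55B.
Totals: Δreserves = +134B, Δdeposits = +55B.
Δrequired reserves = 14% × +55B = +7.7B.
Δexcess reserves = Δreserves − Δrequired = +134B − (+7.7B) = +126.3 billion.

+126.3 billion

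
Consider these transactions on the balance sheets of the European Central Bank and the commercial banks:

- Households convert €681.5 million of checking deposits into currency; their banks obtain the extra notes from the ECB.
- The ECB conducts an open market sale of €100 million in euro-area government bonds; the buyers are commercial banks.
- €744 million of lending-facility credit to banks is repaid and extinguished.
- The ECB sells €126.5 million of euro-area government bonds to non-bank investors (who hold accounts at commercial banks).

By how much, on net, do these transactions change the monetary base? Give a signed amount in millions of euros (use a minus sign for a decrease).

-€970.5 million

ECB balance sheet:
  Assets:      Securities −€226.5M, Loans to banks −€744M
  Liabilities: Bank reserves −€1652M, Currency in circulation +€681.5M
Commercial banking system:
  Assets:      Reserves at CB −€1652M, Securities +€100M
  Liabilities: Checkable deposits −€808M, Borrowings from CB −€744M
Monetary base = currency + reserves: +€681.5M + (−€1652M) = -€970.5 million.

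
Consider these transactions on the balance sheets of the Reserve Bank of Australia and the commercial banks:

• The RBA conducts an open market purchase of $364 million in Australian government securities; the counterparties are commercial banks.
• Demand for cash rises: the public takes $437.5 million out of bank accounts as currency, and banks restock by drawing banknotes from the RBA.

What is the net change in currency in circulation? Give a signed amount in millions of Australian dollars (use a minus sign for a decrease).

+$437.5 million

RBA balance sheet:
  Assets:      Securities +$364M
  Liabilities: Bank reserves −$73.5M, Currency in circulation +$437.5M
So the change in currency in circulation is +$437.5 million.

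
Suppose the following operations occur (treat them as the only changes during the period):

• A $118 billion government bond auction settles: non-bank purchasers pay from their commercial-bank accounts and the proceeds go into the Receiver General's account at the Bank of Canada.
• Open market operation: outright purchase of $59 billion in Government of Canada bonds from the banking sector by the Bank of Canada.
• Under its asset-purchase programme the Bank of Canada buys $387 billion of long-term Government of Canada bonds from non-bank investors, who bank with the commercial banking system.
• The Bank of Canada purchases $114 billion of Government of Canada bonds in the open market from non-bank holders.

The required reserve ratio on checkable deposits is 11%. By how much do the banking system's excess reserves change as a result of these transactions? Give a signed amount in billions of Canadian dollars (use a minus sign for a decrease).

+$399.87 billion

Government account inflow $118 billion: reserves −$118B, deposits −$118B.
OMO purchase (from banks) $59 billion: reserves +$59B, deposits 0.
Asset purchase (from non-banks) $387 billion: reserves +$387B, deposits +$387B.
Asset purchase (from non-banks) $114 billion: reserves +$114B, deposits +$114B.
Totals: Δreserves = +$442B, Δdeposits = +$383B.
Δrequired reserves = 11% × +$383B = +$42.13B.
Δexcess reserves = Δreserves − Δrequired = +$442B − (+$42.13B) = +$399.87 billion.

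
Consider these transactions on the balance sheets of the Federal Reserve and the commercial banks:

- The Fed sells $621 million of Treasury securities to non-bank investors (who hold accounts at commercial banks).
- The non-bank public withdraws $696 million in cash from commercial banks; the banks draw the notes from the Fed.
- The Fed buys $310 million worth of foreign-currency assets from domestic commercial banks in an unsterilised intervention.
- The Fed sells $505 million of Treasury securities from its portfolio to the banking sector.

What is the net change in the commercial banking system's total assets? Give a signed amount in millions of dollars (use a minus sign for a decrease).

-$1317 million

Asset sale (to non-banks) $621 million: bank balance sheets shrink → −$621M.
Currency withdrawal $696 million: bank balance sheets shrink → −$696M.
FX purchase $310 million: just an asset swap on bank balance sheets → 0.
OMO sale (to banks) $505 million: just an asset swap on bank balance sheets → 0.
Net: −621 − 696 + 0 + 0 = -$1317 million.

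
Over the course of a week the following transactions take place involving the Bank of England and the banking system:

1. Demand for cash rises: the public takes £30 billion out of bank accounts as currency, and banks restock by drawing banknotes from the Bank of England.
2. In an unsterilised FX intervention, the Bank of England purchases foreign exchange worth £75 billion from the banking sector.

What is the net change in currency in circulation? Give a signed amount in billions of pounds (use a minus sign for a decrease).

+£30 billion

Currency withdrawal £30 billion: notes leave the central bank → +£30B.
FX purchase £75 billion: no currency enters or leaves circulation → 0.
Net: 30 + 0 = +£30 billion.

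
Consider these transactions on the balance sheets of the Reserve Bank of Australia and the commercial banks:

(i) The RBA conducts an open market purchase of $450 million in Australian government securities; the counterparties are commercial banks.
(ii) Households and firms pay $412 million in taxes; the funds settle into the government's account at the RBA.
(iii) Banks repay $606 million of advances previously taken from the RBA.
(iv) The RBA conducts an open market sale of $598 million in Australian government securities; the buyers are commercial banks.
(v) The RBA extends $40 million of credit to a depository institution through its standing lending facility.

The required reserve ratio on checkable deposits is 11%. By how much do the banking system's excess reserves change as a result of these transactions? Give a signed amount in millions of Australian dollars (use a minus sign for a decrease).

OMO purchase (from banks) $450 million: reserves +$450M, deposits 0.
Government account inflow $412 million: reserves −$412M, deposits −$412M.
Discount-window repayment $606 million: reserves −$606M, deposits 0.
OMO sale (to banks) $598 million: reserves −$598M, deposits 0.
Discount-window loan $40 million: reserves +$40M, deposits 0.
Totals: Δreserves = −$1126M, Δdeposits = −$412M.
Δrequired reserves = 11% × −$412M = −$45.32M.
Δexcess reserves = Δreserves − Δrequired = −$1126M − (−$45.32M) = -$1080.68 million.

-$1080.68 million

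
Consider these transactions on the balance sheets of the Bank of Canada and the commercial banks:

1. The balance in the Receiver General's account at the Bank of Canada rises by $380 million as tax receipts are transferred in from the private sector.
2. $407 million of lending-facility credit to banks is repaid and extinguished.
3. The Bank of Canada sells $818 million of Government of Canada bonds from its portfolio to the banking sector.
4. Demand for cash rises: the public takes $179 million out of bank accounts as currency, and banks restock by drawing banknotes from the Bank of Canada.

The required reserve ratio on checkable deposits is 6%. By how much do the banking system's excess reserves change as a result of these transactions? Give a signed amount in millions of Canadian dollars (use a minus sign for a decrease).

Government account inflow $380 million: reserves −$380M, deposits −$380M.
Discount-window repayment $407 million: reserves −$407M, deposits 0.
OMO sale (to banks) $818 million: reserves −$818M, deposits 0.
Currency withdrawal $179 million: reserves −$179M, deposits −$179M.
Totals: Δreserves = −$1784M, Δdeposits = −$559M.
Δrequired reserves = 6% × −$559M = −$33.54M.
Δexcess reserves = Δreserves − Δrequired = −$1784M − (−$33.54M) = -$1750.46 million.

-$1750.46 million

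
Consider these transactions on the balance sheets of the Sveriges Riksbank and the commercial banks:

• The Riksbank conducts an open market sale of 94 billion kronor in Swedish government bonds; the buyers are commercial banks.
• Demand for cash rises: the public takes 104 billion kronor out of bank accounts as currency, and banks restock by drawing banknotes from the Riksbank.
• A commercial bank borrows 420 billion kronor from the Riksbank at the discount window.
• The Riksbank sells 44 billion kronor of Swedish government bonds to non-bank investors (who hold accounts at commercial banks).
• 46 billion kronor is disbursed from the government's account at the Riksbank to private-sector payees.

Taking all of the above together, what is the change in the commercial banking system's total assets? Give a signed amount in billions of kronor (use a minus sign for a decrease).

+318 billion

OMO sale (to banks) 94 billion kronor: just an asset swap on bank balance sheets → 0.
Currency withdrawal 104 billion kronor: bank balance sheets shrink → −104B.
Discount-window loan 420 billion kronor: bank balance sheets expand → +420B.
Asset sale (to non-banks) 44 billion kronor: bank balance sheets shrink → −44B.
Government spending 46 billion kronor: bank balance sheets expand → +46B.
Net: 0 − 104 + 420 − 44 + 46 = +318 billion.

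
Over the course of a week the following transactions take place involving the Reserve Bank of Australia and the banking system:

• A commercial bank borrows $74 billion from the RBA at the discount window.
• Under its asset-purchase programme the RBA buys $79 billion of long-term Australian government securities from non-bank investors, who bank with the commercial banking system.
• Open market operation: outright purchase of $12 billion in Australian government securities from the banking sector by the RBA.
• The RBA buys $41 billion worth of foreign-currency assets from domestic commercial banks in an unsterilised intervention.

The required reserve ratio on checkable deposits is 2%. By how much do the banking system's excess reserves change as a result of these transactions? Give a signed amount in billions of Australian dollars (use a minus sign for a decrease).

+$204.42 billion

Discount-window loan $74 billion: reserves +$74B, deposits 0.
Asset purchase (from non-banks) $79 billion: reserves +$79B, deposits +$79B.
OMO purchase (from banks) $12 billion: reserves +$12B, deposits 0.
FX purchase $41 billion: reserves +$41B, deposits 0.
Totals: Δreserves = +$206B, Δdeposits = +$79B.
Δrequired reserves = 2% × +$79B = +$1.58B.
Δexcess reserves = Δreserves − Δrequired = +$206B − (+$1.58B) = +$204.42 billion.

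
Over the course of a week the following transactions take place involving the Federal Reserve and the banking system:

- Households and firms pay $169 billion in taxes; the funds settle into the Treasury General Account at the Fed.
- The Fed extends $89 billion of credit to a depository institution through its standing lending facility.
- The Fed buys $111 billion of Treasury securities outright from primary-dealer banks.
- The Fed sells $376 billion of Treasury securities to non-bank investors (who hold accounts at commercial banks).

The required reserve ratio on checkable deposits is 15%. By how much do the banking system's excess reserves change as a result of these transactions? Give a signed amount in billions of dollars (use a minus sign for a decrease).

Government account inflow $169 billion: reserves −$169B, deposits −$169B.
Discount-window loan $89 billion: reserves +$89B, deposits 0.
OMO purchase (from banks) $111 billion: reserves +$111B, deposits 0.
Asset sale (to non-banks) $376 billion: reserves −$376B, deposits −$376B.
Totals: Δreserves = −$345B, Δdeposits = −$545B.
Δrequired reserves = 15% × −$545B = −$81.75B.
Δexcess reserves = Δreserves − Δrequired = −$345B − (−$81.75B) = -$263.25 billion.

-$263.25 billion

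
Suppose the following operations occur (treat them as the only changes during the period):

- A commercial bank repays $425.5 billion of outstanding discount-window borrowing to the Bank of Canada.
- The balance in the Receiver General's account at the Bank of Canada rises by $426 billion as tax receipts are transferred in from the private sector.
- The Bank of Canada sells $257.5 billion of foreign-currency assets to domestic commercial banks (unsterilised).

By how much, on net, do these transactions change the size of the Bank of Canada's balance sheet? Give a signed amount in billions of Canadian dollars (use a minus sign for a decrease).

Discount-window repayment $425.5 billion: a Bank of Canada asset is shed → −$425.5B.
Government account inflow $426 billion: only the composition of liabilities changes → 0.
FX sale $257.5 billion: a Bank of Canada asset is shed → −$257.5B.
Net: −425.5 + 0 − 257.5 = -$683 billion.

-$683 billion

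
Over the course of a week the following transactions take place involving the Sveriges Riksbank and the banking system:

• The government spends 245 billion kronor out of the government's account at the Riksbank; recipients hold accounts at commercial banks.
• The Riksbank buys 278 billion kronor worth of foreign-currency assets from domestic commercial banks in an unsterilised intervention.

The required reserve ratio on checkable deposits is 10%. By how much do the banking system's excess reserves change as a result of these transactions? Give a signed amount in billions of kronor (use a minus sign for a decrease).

+498.5 billion

Government spending 245 billion kronor: reserves +245B, deposits +245B.
FX purchase 278 billion kronor: reserves +278B, deposits 0.
Totals: Δreserves = +523B, Δdeposits = +245B.
Δrequired reserves = 10% × +245B = +24.5B.
Δexcess reserves = Δreserves − Δrequired = +523B − (+24.5B) = +498.5 billion.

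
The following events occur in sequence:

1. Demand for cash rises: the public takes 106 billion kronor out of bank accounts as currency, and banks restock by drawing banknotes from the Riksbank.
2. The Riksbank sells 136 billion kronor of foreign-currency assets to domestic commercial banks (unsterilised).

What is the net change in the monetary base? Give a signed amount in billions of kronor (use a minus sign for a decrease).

Currency withdrawal 106 billion kronor: just a shift between currency and reserves — both are base money → 0.
FX sale 136 billion kronor: Riksbank balance sheet contracts → −136B.
Net: 0 − 136 = -136 billion.

-136 billion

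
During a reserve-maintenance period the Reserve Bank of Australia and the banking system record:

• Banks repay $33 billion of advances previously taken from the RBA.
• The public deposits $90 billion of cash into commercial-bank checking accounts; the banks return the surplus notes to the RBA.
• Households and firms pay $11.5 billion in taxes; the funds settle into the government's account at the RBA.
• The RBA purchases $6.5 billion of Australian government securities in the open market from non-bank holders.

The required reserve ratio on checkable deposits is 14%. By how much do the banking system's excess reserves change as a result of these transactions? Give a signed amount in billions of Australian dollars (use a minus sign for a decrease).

Discount-window repayment $33 billion: reserves −$33B, deposits 0.
Currency deposit $90 billion: reserves +$90B, deposits +$90B.
Government account inflow $11.5 billion: reserves −$11.5B, deposits −$11.5B.
Asset purchase (from non-banks) $6.5 billion: reserves +$6.5B, deposits +$6.5B.
Totals: Δreserves = +$52B, Δdeposits = +$85B.
Δrequired reserves = 14% × +$85B = +$11.9B.
Δexcess reserves = Δreserves − Δrequired = +$52B − (+$11.9B) = +$40.1 billion.

+$40.1 billion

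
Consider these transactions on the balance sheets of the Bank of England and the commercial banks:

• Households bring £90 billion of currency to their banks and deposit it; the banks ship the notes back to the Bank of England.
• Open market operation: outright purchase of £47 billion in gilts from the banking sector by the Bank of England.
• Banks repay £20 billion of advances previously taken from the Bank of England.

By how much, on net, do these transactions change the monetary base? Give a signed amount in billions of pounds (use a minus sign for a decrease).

+£27 billion

Currency deposit £90 billion: just a shift between currency and reserves — both are base money → 0.
OMO purchase (from banks) £47 billion: Bank of England balance sheet expands → +£47B.
Discount-window repayment £20 billion: Bank of England balance sheet contracts → −£20B.
Net: 0 + 47 − 20 = +£27 billion.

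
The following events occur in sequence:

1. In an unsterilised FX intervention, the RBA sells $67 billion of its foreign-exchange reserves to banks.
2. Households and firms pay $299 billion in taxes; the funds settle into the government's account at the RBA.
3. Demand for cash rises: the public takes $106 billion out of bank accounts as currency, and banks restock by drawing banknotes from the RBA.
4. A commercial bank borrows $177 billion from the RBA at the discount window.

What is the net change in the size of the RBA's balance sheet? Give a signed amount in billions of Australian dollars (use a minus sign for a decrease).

+$110 billion

FX sale $67 billion: an RBA asset is shed → −$67B.
Government account inflow $299 billion: only the composition of liabilities changes → 0.
Currency withdrawal $106 billion: only the composition of liabilities changes → 0.
Discount-window loan $177 billion: an RBA asset is acquired → +$177B.
Net: −67 + 0 + 0 + 177 = +$110 billion.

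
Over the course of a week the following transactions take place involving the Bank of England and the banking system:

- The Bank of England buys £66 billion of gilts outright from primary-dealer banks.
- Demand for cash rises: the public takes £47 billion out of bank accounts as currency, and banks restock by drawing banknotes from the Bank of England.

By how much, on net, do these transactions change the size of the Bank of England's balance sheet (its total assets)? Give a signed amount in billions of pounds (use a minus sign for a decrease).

Bank of England balance sheet:
  Assets:      Securities +£66B
  Liabilities: Bank reserves +£19B, Currency in circulation +£47B
Change in total Bank of England assets = +£66 billion.

+£66 billion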